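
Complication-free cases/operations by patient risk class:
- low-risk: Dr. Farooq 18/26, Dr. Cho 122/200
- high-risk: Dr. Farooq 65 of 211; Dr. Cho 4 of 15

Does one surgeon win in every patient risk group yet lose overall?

Yes

Low-risk: Dr. Farooq 18/26 = 69.2%, Dr. Cho 122/200 = 61.0% → Dr. Farooq
High-risk: Dr. Farooq 65/211 = 30.8%, Dr. Cho 4/15 = 26.7% → Dr. Farooq
Overall: Dr. Farooq 83/237 = 35.0%, Dr. Cho 126/215 = 58.6% → Dr. Cho
Dr. Farooq wins each patient risk group but Dr. Cho wins overall — the comparison reverses. Dr. Farooq's operations skew toward high-risk, which has a lower base rate.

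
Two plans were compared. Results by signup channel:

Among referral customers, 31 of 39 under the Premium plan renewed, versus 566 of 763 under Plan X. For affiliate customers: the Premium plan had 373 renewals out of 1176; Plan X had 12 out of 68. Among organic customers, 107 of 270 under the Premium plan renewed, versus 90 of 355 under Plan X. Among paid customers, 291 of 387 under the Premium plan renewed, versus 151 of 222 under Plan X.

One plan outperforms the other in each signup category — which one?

the Premium plan

Referral: the Premium plan 31/39 = 79.5%, Plan X 566/763 = 74.2% → the Premium plan
Affiliate: the Premium plan 373/1176 = 31.7%, Plan X 12/68 = 17.6% → the Premium plan
Organic: the Premium plan 107/270 = 39.6%, Plan X 90/355 = 25.4% → the Premium plan
Paid: the Premium plan 291/387 = 75.2%, Plan X 151/222 = 68.0% → the Premium plan
The Premium plan has the higher rate in all 4 groups.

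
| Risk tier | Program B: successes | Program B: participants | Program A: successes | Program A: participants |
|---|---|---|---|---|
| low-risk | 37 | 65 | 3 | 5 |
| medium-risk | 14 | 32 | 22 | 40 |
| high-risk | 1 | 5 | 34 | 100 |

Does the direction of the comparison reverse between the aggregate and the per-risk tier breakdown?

Yes

Low-risk: Program B 37/65 = 56.9%, Program A 3/5 = 60.0% → Program A
Medium-risk: Program B 14/32 = 43.8%, Program A 22/40 = 55.0% → Program A
High-risk: Program B 1/5 = 20.0%, Program A 34/100 = 34.0% → Program A
Overall: Program B 52/102 = 51.0%, Program A 59/145 = 40.7% → Program B
Program A wins each risk group but Program B wins overall — the comparison reverses. Program A's participants skew toward high-risk, which has a lower base rate.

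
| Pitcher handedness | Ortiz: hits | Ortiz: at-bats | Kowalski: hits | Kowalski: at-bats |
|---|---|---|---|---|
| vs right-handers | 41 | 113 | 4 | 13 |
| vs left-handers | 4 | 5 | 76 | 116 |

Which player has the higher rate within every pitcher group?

Vs right-handers: Ortiz 41/113 = 36.3%, Kowalski 4/13 = 30.8% → Ortiz
Vs left-handers: Ortiz 4/5 = 80.0%, Kowalski 76/116 = 65.5% → Ortiz
Ortiz has the higher rate in both groups.

Ortiz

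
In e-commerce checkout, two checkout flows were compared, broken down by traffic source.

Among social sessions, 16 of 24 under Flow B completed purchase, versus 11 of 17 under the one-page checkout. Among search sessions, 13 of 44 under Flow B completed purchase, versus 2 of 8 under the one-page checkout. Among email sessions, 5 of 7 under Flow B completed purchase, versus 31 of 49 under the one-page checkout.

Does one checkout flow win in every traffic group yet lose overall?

Social: Flow B 16/24 = 66.7%, the one-page checkout 11/17 = 64.7% → Flow B
Search: Flow B 13/44 = 29.5%, the one-page checkout 2/8 = 25.0% → Flow B
Email: Flow B 5/7 = 71.4%, the one-page checkout 31/49 = 63.3% → Flow B
Overall: Flow B 34/75 = 45.3%, the one-page checkout 44/74 = 59.5% → the one-page checkout
Flow B wins each traffic group but the one-page checkout wins overall — the comparison reverses. Flow B's sessions skew toward search, which has a lower base rate.

Yes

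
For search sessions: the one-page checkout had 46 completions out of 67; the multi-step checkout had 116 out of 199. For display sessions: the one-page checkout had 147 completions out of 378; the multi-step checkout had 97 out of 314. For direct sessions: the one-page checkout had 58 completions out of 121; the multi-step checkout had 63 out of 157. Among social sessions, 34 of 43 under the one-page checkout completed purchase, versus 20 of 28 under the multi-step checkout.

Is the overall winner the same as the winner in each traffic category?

Yes

Search: the one-page checkout 46/67 = 68.7%, the multi-step checkout 116/199 = 58.3% → the one-page checkout
Display: the one-page checkout 147/378 = 38.9%, the multi-step checkout 97/314 = 30.9% → the one-page checkout
Direct: the one-page checkout 58/121 = 47.9%, the multi-step checkout 63/157 = 40.1% → the one-page checkout
Social: the one-page checkout 34/43 = 79.1%, the multi-step checkout 20/28 = 71.4% → the one-page checkout
Overall: the one-page checkout 285/609 = 46.8%, the multi-step checkout 296/698 = 42.4% → the one-page checkout
The one-page checkout wins overall and in every traffic group — no reversal.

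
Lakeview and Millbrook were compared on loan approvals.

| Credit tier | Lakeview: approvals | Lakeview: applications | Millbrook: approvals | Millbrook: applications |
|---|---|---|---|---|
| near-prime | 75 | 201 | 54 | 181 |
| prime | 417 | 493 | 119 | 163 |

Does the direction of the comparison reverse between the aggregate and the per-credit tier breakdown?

Near-prime: Lakeview 75/201 = 37.3%, Millbrook 54/181 = 29.8% → Lakeview
Prime: Lakeview 417/493 = 84.6%, Millbrook 119/163 = 73.0% → Lakeview
Overall: Lakeview 492/694 = 70.9%, Millbrook 173/344 = 50.3% → Lakeview
Lakeview wins overall and in every credit group — no reversal.

No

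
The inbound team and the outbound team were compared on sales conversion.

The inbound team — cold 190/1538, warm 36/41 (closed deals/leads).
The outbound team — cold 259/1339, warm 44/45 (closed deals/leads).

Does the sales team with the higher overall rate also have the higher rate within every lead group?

Cold: the inbound team 190/1538 = 12.4%, the outbound team 259/1339 = 19.3% → the outbound team
Warm: the inbound team 36/41 = 87.8%, the outbound team 44/45 = 97.8% → the outbound team
Overall: the inbound team 226/1579 = 14.3%, the outbound team 303/1384 = 21.9% → the outbound team
The outbound team wins overall and in every lead group — no reversal.

Yes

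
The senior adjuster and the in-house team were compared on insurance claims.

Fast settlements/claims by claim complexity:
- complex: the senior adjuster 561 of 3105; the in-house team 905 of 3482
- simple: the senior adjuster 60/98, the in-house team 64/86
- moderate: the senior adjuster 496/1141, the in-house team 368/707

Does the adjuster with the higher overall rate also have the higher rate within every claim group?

Yes

Complex: the senior adjuster 561/3105 = 18.1%, the in-house team 905/3482 = 26.0% → the in-house team
Simple: the senior adjuster 60/98 = 61.2%, the in-house team 64/86 = 74.4% → the in-house team
Moderate: the senior adjuster 496/1141 = 43.5%, the in-house team 368/707 = 52.1% → the in-house team
Overall: the senior adjuster 1117/4344 = 25.7%, the in-house team 1337/4275 = 31.3% → the in-house team
The in-house team wins overall and in every claim group — no reversal.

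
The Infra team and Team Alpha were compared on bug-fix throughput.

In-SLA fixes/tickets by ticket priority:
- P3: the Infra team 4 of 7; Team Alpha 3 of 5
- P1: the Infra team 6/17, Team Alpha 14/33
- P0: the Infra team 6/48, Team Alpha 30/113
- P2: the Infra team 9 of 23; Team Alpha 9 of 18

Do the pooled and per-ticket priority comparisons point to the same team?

P3: the Infra team 4/7 = 57.1%, Team Alpha 3/5 = 60.0% → Team Alpha
P1: the Infra team 6/17 = 35.3%, Team Alpha 14/33 = 42.4% → Team Alpha
P0: the Infra team 6/48 = 12.5%, Team Alpha 30/113 = 26.5% → Team Alpha
P2: the Infra team 9/23 = 39.1%, Team Alpha 9/18 = 50.0% → Team Alpha
Overall: the Infra team 25/95 = 26.3%, Team Alpha 56/169 = 33.1% → Team Alpha
Team Alpha wins overall and in every ticket group — no reversal.

Yes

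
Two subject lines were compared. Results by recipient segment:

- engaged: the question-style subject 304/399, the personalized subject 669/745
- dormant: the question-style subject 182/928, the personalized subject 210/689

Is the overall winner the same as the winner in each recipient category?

Yes

Engaged: the question-style subject 304/399 = 76.2%, the personalized subject 669/745 = 89.8% → the personalized subject
Dormant: the question-style subject 182/928 = 19.6%, the personalized subject 210/689 = 30.5% → the personalized subject
Overall: the question-style subject 486/1327 = 36.6%, the personalized subject 879/1434 = 61.3% → the personalized subject
The personalized subject wins overall and in every recipient group — no reversal.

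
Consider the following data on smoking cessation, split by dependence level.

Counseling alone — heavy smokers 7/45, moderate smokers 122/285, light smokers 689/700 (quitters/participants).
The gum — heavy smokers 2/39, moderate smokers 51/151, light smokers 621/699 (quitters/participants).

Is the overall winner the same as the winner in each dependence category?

Yes

Heavy smokers: counseling alone 7/45 = 15.6%, the gum 2/39 = 5.1% → counseling alone
Moderate smokers: counseling alone 122/285 = 42.8%, the gum 51/151 = 33.8% → counseling alone
Light smokers: counseling alone 689/700 = 98.4%, the gum 621/699 = 88.8% → counseling alone
Overall: counseling alone 818/1030 = 79.4%, the gum 674/889 = 75.8% → counseling alone
Counseling alone wins overall and in every dependence group — no reversal.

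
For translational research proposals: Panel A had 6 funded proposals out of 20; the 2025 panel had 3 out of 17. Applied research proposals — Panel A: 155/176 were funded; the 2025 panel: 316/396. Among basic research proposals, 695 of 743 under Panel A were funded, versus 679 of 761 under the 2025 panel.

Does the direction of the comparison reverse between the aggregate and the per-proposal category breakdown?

No

Translational research: Panel A 6/20 = 30.0%, the 2025 panel 3/17 = 17.6% → Panel A
Applied research: Panel A 155/176 = 88.1%, the 2025 panel 316/396 = 79.8% → Panel A
Basic research: Panel A 695/743 = 93.5%, the 2025 panel 679/761 = 89.2% → Panel A
Overall: Panel A 856/939 = 91.2%, the 2025 panel 998/1174 = 85.0% → Panel A
Panel A wins overall and in every proposal group — no reversal.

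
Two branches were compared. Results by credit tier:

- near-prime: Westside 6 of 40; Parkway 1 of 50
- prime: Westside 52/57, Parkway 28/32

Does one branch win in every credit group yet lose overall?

Near-prime: Westside 6/40 = 15.0%, Parkway 1/50 = 2.0% → Westside
Prime: Westside 52/57 = 91.2%, Parkway 28/32 = 87.5% → Westside
Overall: Westside 58/97 = 59.8%, Parkway 29/82 = 35.4% → Westside
Westside wins overall and in every credit group — no reversal.

No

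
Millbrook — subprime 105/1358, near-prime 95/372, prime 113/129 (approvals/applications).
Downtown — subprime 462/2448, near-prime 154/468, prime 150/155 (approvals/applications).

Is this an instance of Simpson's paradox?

No

Subprime: Millbrook 105/1358 = 7.7%, Downtown 462/2448 = 18.9% → Downtown
Near-prime: Millbrook 95/372 = 25.5%, Downtown 154/468 = 32.9% → Downtown
Prime: Millbrook 113/129 = 87.6%, Downtown 150/155 = 96.8% → Downtown
Overall: Millbrook 313/1859 = 16.8%, Downtown 766/3071 = 24.9% → Downtown
Downtown wins overall and in every credit group — no reversal.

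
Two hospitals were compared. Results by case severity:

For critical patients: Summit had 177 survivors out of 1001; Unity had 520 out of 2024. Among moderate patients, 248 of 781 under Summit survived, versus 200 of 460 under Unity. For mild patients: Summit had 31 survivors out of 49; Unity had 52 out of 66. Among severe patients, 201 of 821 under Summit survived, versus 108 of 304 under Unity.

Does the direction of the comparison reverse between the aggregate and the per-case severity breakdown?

No

Critical: Summit 177/1001 = 17.7%, Unity 520/2024 = 25.7% → Unity
Moderate: Summit 248/781 = 31.8%, Unity 200/460 = 43.5% → Unity
Mild: Summit 31/49 = 63.3%, Unity 52/66 = 78.8% → Unity
Severe: Summit 201/821 = 24.5%, Unity 108/304 = 35.5% → Unity
Overall: Summit 657/2652 = 24.8%, Unity 880/2854 = 30.8% → Unity
Unity wins overall and in every case group — no reversal.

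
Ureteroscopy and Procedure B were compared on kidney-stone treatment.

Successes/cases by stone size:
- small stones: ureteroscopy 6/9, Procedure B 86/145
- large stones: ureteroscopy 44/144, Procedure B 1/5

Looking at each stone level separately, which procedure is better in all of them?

ureteroscopy

Small stones: ureteroscopy 6/9 = 66.7%, Procedure B 86/145 = 59.3% → ureteroscopy
Large stones: ureteroscopy 44/144 = 30.6%, Procedure B 1/5 = 20.0% → ureteroscopy
Ureteroscopy has the higher rate in both groups.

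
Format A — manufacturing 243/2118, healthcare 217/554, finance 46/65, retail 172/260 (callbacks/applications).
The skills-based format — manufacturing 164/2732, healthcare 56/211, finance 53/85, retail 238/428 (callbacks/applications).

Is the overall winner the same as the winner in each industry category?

Yes

Manufacturing: Format A 243/2118 = 11.5%, the skills-based format 164/2732 = 6.0% → Format A
Healthcare: Format A 217/554 = 39.2%, the skills-based format 56/211 = 26.5% → Format A
Finance: Format A 46/65 = 70.8%, the skills-based format 53/85 = 62.4% → Format A
Retail: Format A 172/260 = 66.2%, the skills-based format 238/428 = 55.6% → Format A
Overall: Format A 678/2997 = 22.6%, the skills-based format 511/3456 = 14.8% → Format A
Format A wins overall and in every industry group — no reversal.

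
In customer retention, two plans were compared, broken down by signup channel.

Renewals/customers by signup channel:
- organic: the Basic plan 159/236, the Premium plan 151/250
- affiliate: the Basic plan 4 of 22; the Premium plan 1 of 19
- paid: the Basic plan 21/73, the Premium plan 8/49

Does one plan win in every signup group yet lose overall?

Organic: the Basic plan 159/236 = 67.4%, the Premium plan 151/250 = 60.4% → the Basic plan
Affiliate: the Basic plan 4/22 = 18.2%, the Premium plan 1/19 = 5.3% → the Basic plan
Paid: the Basic plan 21/73 = 28.8%, the Premium plan 8/49 = 16.3% → the Basic plan
Overall: the Basic plan 184/331 = 55.6%, the Premium plan 160/318 = 50.3% → the Basic plan
The Basic plan wins overall and in every signup group — no reversal.

No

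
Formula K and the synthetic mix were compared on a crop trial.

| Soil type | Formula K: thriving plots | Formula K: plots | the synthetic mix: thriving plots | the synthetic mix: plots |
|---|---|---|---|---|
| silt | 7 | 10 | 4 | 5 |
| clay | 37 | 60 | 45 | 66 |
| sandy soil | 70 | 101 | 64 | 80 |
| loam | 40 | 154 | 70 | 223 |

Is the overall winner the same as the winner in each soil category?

Silt: Formula K 7/10 = 70.0%, the synthetic mix 4/5 = 80.0% → the synthetic mix
Clay: Formula K 37/60 = 61.7%, the synthetic mix 45/66 = 68.2% → the synthetic mix
Sandy soil: Formula K 70/101 = 69.3%, the synthetic mix 64/80 = 80.0% → the synthetic mix
Loam: Formula K 40/154 = 26.0%, the synthetic mix 70/223 = 31.4% → the synthetic mix
Overall: Formula K 154/325 = 47.4%, the synthetic mix 183/374 = 48.9% → the synthetic mix
The synthetic mix wins overall and in every soil group — no reversal.

Yes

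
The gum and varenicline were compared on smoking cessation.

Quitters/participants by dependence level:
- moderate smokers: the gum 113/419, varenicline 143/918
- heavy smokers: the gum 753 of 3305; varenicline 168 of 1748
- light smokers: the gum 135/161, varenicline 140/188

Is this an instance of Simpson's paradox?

No

Moderate smokers: the gum 113/419 = 27.0%, varenicline 143/918 = 15.6% → the gum
Heavy smokers: the gum 753/3305 = 22.8%, varenicline 168/1748 = 9.6% → the gum
Light smokers: the gum 135/161 = 83.9%, varenicline 140/188 = 74.5% → the gum
Overall: the gum 1001/3885 = 25.8%, varenicline 451/2854 = 15.8% → the gum
The gum wins overall and in every dependence group — no reversal.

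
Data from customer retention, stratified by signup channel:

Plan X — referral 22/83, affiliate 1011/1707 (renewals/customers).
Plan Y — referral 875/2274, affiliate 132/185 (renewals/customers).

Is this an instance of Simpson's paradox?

Yes

Referral: Plan X 22/83 = 26.5%, Plan Y 875/2274 = 38.5% → Plan Y
Affiliate: Plan X 1011/1707 = 59.2%, Plan Y 132/185 = 71.4% → Plan Y
Overall: Plan X 1033/1790 = 57.7%, Plan Y 1007/2459 = 41.0% → Plan X
Plan Y wins each signup group but Plan X wins overall — the comparison reverses. Plan Y's customers skew toward referral, which has a lower base rate.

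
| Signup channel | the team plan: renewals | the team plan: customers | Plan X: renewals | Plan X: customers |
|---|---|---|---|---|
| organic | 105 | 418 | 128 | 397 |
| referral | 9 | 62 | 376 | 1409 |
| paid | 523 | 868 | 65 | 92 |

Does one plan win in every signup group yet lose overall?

Yes

Organic: the team plan 105/418 = 25.1%, Plan X 128/397 = 32.2% → Plan X
Referral: the team plan 9/62 = 14.5%, Plan X 376/1409 = 26.7% → Plan X
Paid: the team plan 523/868 = 60.3%, Plan X 65/92 = 70.7% → Plan X
Overall: the team plan 637/1348 = 47.3%, Plan X 569/1898 = 30.0% → the team plan
Plan X wins each signup group but the team plan wins overall — the comparison reverses. Plan X's customers skew toward referral, which has a lower base rate.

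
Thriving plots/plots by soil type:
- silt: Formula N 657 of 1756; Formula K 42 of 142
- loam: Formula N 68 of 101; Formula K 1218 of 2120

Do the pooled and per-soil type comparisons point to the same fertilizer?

Silt: Formula N 657/1756 = 37.4%, Formula K 42/142 = 29.6% → Formula N
Loam: Formula N 68/101 = 67.3%, Formula K 1218/2120 = 57.5% → Formula N
Overall: Formula N 725/1857 = 39.0%, Formula K 1260/2262 = 55.7% → Formula K
Formula N wins each soil group but Formula K wins overall — the comparison reverses. Formula N's plots skew toward silt, which has a lower base rate.

No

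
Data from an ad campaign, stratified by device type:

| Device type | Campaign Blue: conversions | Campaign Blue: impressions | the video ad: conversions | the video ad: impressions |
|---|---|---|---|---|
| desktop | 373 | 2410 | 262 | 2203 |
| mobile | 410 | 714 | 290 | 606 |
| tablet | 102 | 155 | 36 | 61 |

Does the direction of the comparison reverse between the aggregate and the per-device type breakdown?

No

Desktop: Campaign Blue 373/2410 = 15.5%, the video ad 262/2203 = 11.9% → Campaign Blue
Mobile: Campaign Blue 410/714 = 57.4%, the video ad 290/606 = 47.9% → Campaign Blue
Tablet: Campaign Blue 102/155 = 65.8%, the video ad 36/61 = 59.0% → Campaign Blue
Overall: Campaign Blue 885/3279 = 27.0%, the video ad 588/2870 = 20.5% → Campaign Blue
Campaign Blue wins overall and in every device group — no reversal.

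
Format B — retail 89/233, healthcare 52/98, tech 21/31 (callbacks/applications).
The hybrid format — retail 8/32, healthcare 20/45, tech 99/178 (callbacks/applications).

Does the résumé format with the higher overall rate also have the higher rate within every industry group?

Retail: Format B 89/233 = 38.2%, the hybrid format 8/32 = 25.0% → Format B
Healthcare: Format B 52/98 = 53.1%, the hybrid format 20/45 = 44.4% → Format B
Tech: Format B 21/31 = 67.7%, the hybrid format 99/178 = 55.6% → Format B
Overall: Format B 162/362 = 44.8%, the hybrid format 127/255 = 49.8% → the hybrid format
Format B wins each industry group but the hybrid format wins overall — the comparison reverses. Format B's applications skew toward retail, which has a lower base rate.

No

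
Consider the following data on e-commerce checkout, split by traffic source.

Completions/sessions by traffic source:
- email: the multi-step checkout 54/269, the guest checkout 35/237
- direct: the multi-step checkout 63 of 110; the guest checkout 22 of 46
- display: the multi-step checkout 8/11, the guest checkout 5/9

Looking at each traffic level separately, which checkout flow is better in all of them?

Email: the multi-step checkout 54/269 = 20.1%, the guest checkout 35/237 = 14.8% → the multi-step checkout
Direct: the multi-step checkout 63/110 = 57.3%, the guest checkout 22/46 = 47.8% → the multi-step checkout
Display: the multi-step checkout 8/11 = 72.7%, the guest checkout 5/9 = 55.6% → the multi-step checkout
The multi-step checkout has the higher rate in all 3 groups.

the multi-step checkout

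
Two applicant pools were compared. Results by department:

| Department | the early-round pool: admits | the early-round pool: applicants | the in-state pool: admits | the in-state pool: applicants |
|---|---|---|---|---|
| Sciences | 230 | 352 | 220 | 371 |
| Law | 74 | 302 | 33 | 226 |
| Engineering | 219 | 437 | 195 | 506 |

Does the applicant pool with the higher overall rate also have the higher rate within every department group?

Sciences: the early-round pool 230/352 = 65.3%, the in-state pool 220/371 = 59.3% → the early-round pool
Law: the early-round pool 74/302 = 24.5%, the in-state pool 33/226 = 14.6% → the early-round pool
Engineering: the early-round pool 219/437 = 50.1%, the in-state pool 195/506 = 38.5% → the early-round pool
Overall: the early-round pool 523/1091 = 47.9%, the in-state pool 448/1103 = 40.6% → the early-round pool
The early-round pool wins overall and in every department group — no reversal.

Yes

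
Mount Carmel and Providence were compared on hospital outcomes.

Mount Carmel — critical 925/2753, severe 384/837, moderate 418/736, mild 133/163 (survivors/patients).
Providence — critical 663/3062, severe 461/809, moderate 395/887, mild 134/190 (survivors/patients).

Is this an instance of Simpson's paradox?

Critical: Mount Carmel 925/2753 = 33.6%, Providence 663/3062 = 21.7% → Mount Carmel
Severe: Mount Carmel 384/837 = 45.9%, Providence 461/809 = 57.0% → Providence
Moderate: Mount Carmel 418/736 = 56.8%, Providence 395/887 = 44.5% → Mount Carmel
Mild: Mount Carmel 133/163 = 81.6%, Providence 134/190 = 70.5% → Mount Carmel
Overall: Mount Carmel 1860/4489 = 41.4%, Providence 1653/4948 = 33.4% → Mount Carmel
Neither sweeps: Mount Carmel wins 3 of 4 groups, Providence wins 1. Mount Carmel wins overall but not every group — no Simpson reversal.

No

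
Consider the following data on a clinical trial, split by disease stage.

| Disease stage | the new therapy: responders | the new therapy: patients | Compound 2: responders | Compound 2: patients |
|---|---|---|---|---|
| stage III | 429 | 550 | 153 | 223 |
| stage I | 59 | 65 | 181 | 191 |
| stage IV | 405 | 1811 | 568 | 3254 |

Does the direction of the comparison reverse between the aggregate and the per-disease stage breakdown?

Stage III: the new therapy 429/550 = 78.0%, Compound 2 153/223 = 68.6% → the new therapy
Stage I: the new therapy 59/65 = 90.8%, Compound 2 181/191 = 94.8% → Compound 2
Stage IV: the new therapy 405/1811 = 22.4%, Compound 2 568/3254 = 17.5% → the new therapy
Overall: the new therapy 893/2426 = 36.8%, Compound 2 902/3668 = 24.6% → the new therapy
Neither sweeps: the new therapy wins 2 of 3 groups, Compound 2 wins 1. The new therapy wins overall but not every group — no Simpson reversal.

No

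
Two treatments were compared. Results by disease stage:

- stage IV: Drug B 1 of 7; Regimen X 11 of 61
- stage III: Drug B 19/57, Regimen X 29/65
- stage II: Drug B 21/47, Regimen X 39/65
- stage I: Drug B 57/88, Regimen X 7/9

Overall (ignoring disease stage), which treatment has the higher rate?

Stage IV: Drug B 1/7 = 14.3%, Regimen X 11/61 = 18.0% → Regimen X
Stage III: Drug B 19/57 = 33.3%, Regimen X 29/65 = 44.6% → Regimen X
Stage II: Drug B 21/47 = 44.7%, Regimen X 39/65 = 60.0% → Regimen X
Stage I: Drug B 57/88 = 64.8%, Regimen X 7/9 = 77.8% → Regimen X
Overall: Drug B 98/199 = 49.2%, Regimen X 86/200 = 43.0% → Drug B
(Regimen X wins every disease group but Drug B wins overall — Regimen X's patients skew toward the low-rate stage IV group.)

Drug B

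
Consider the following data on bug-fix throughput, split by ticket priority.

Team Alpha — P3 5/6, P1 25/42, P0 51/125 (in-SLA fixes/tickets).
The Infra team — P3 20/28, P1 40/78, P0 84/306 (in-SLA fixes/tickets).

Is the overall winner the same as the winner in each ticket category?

Yes

P3: Team Alpha 5/6 = 83.3%, the Infra team 20/28 = 71.4% → Team Alpha
P1: Team Alpha 25/42 = 59.5%, the Infra team 40/78 = 51.3% → Team Alpha
P0: Team Alpha 51/125 = 40.8%, the Infra team 84/306 = 27.5% → Team Alpha
Overall: Team Alpha 81/173 = 46.8%, the Infra team 144/412 = 35.0% → Team Alpha
Team Alpha wins overall and in every ticket group — no reversal.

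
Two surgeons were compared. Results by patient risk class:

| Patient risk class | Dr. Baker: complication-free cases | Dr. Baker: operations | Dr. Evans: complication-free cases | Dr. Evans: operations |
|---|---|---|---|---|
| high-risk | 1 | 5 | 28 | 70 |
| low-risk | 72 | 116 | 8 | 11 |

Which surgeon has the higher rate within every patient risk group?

High-risk: Dr. Baker 1/5 = 20.0%, Dr. Evans 28/70 = 40.0% → Dr. Evans
Low-risk: Dr. Baker 72/116 = 62.1%, Dr. Evans 8/11 = 72.7% → Dr. Evans
Dr. Evans has the higher rate in both groups.

Dr. Evans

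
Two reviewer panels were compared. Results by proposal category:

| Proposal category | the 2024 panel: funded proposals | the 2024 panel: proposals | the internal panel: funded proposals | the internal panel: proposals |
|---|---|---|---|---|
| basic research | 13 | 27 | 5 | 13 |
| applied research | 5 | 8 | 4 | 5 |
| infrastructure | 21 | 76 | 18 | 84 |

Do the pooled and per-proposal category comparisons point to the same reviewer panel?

Basic research: the 2024 panel 13/27 = 48.1%, the internal panel 5/13 = 38.5% → the 2024 panel
Applied research: the 2024 panel 5/8 = 62.5%, the internal panel 4/5 = 80.0% → the internal panel
Infrastructure: the 2024 panel 21/76 = 27.6%, the internal panel 18/84 = 21.4% → the 2024 panel
Overall: the 2024 panel 39/111 = 35.1%, the internal panel 27/102 = 26.5% → the 2024 panel
Neither sweeps: the 2024 panel wins 2 of 3 groups, the internal panel wins 1. The 2024 panel wins overall but not every group — no Simpson reversal.

No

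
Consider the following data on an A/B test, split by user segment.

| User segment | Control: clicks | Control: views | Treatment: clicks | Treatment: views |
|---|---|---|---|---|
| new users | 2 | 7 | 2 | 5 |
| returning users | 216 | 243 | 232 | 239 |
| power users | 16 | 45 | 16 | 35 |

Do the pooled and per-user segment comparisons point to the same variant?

Yes

New users: Control 2/7 = 28.6%, Treatment 2/5 = 40.0% → Treatment
Returning users: Control 216/243 = 88.9%, Treatment 232/239 = 97.1% → Treatment
Power users: Control 16/45 = 35.6%, Treatment 16/35 = 45.7% → Treatment
Overall: Control 234/295 = 79.3%, Treatment 250/279 = 89.6% → Treatment
Treatment wins overall and in every user group — no reversal.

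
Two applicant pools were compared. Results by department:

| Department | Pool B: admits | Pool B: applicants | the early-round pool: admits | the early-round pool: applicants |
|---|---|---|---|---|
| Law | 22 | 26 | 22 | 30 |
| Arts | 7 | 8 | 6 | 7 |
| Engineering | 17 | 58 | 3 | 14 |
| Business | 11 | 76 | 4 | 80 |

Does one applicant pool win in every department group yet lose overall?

No

Law: Pool B 22/26 = 84.6%, the early-round pool 22/30 = 73.3% → Pool B
Arts: Pool B 7/8 = 87.5%, the early-round pool 6/7 = 85.7% → Pool B
Engineering: Pool B 17/58 = 29.3%, the early-round pool 3/14 = 21.4% → Pool B
Business: Pool B 11/76 = 14.5%, the early-round pool 4/80 = 5.0% → Pool B
Overall: Pool B 57/168 = 33.9%, the early-round pool 35/131 = 26.7% → Pool B
Pool B wins overall and in every department group — no reversal.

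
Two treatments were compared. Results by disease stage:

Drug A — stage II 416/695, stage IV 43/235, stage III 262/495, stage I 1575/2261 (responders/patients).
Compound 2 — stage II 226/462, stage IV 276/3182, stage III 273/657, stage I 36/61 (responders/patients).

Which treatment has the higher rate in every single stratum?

Drug A

Stage II: Drug A 416/695 = 59.9%, Compound 2 226/462 = 48.9% → Drug A
Stage IV: Drug A 43/235 = 18.3%, Compound 2 276/3182 = 8.7% → Drug A
Stage III: Drug A 262/495 = 52.9%, Compound 2 273/657 = 41.6% → Drug A
Stage I: Drug A 1575/2261 = 69.7%, Compound 2 36/61 = 59.0% → Drug A
Drug A has the higher rate in all 4 groups.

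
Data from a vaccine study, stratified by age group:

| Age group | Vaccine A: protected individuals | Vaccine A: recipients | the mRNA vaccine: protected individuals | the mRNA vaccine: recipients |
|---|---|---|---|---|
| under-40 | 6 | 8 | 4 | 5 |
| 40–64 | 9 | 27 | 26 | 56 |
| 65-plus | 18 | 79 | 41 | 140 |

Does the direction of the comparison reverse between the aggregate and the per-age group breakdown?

No

Under-40: Vaccine A 6/8 = 75.0%, the mRNA vaccine 4/5 = 80.0% → the mRNA vaccine
40–64: Vaccine A 9/27 = 33.3%, the mRNA vaccine 26/56 = 46.4% → the mRNA vaccine
65-plus: Vaccine A 18/79 = 22.8%, the mRNA vaccine 41/140 = 29.3% → the mRNA vaccine
Overall: Vaccine A 33/114 = 28.9%, the mRNA vaccine 71/201 = 35.3% → the mRNA vaccine
The mRNA vaccine wins overall and in every age group — no reversal.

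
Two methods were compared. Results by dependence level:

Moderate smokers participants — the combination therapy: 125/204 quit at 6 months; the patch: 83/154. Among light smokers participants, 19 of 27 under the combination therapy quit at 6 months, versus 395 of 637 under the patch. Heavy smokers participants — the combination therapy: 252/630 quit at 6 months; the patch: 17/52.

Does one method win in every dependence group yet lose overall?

Moderate smokers: the combination therapy 125/204 = 61.3%, the patch 83/154 = 53.9% → the combination therapy
Light smokers: the combination therapy 19/27 = 70.4%, the patch 395/637 = 62.0% → the combination therapy
Heavy smokers: the combination therapy 252/630 = 40.0%, the patch 17/52 = 32.7% → the combination therapy
Overall: the combination therapy 396/861 = 46.0%, the patch 495/843 = 58.7% → the patch
The combination therapy wins each dependence group but the patch wins overall — the comparison reverses. The combination therapy's participants skew toward heavy smokers, which has a lower base rate.

Yes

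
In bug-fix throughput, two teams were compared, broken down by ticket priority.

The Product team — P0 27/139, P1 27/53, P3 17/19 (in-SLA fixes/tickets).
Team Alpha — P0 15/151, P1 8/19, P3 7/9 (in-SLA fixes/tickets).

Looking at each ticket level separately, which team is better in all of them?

P0: the Product team 27/139 = 19.4%, Team Alpha 15/151 = 9.9% → the Product team
P1: the Product team 27/53 = 50.9%, Team Alpha 8/19 = 42.1% → the Product team
P3: the Product team 17/19 = 89.5%, Team Alpha 7/9 = 77.8% → the Product team
The Product team has the higher rate in all 3 groups.

the Product team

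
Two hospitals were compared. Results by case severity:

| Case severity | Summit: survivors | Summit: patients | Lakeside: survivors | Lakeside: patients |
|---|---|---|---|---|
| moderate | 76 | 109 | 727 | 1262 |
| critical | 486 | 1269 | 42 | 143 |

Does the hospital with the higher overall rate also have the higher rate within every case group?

Moderate: Summit 76/109 = 69.7%, Lakeside 727/1262 = 57.6% → Summit
Critical: Summit 486/1269 = 38.3%, Lakeside 42/143 = 29.4% → Summit
Overall: Summit 562/1378 = 40.8%, Lakeside 769/1405 = 54.7% → Lakeside
Summit wins each case group but Lakeside wins overall — the comparison reverses. Summit's patients skew toward critical, which has a lower base rate.

No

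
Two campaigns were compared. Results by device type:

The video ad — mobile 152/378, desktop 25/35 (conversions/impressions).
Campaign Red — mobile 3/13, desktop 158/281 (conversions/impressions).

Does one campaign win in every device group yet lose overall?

Yes

Mobile: the video ad 152/378 = 40.2%, Campaign Red 3/13 = 23.1% → the video ad
Desktop: the video ad 25/35 = 71.4%, Campaign Red 158/281 = 56.2% → the video ad
Overall: the video ad 177/413 = 42.9%, Campaign Red 161/294 = 54.8% → Campaign Red
The video ad wins each device group but Campaign Red wins overall — the comparison reverses. The video ad's impressions skew toward mobile, which has a lower base rate.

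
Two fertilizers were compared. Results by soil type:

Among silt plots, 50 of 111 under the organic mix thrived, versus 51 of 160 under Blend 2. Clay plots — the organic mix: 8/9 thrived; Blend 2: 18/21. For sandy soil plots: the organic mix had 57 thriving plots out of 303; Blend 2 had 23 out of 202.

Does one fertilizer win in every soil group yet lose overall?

No

Silt: the organic mix 50/111 = 45.0%, Blend 2 51/160 = 31.9% → the organic mix
Clay: the organic mix 8/9 = 88.9%, Blend 2 18/21 = 85.7% → the organic mix
Sandy soil: the organic mix 57/303 = 18.8%, Blend 2 23/202 = 11.4% → the organic mix
Overall: the organic mix 115/423 = 27.2%, Blend 2 92/383 = 24.0% → the organic mix
The organic mix wins overall and in every soil group — no reversal.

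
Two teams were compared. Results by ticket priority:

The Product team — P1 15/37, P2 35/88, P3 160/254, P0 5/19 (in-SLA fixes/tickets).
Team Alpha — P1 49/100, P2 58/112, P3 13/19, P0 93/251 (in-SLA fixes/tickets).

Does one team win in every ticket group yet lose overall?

Yes

P1: the Product team 15/37 = 40.5%, Team Alpha 49/100 = 49.0% → Team Alpha
P2: the Product team 35/88 = 39.8%, Team Alpha 58/112 = 51.8% → Team Alpha
P3: the Product team 160/254 = 63.0%, Team Alpha 13/19 = 68.4% → Team Alpha
P0: the Product team 5/19 = 26.3%, Team Alpha 93/251 = 37.1% → Team Alpha
Overall: the Product team 215/398 = 54.0%, Team Alpha 213/482 = 44.2% → the Product team
Team Alpha wins each ticket group but the Product team wins overall — the comparison reverses. Team Alpha's tickets skew toward P0, which has a lower base rate.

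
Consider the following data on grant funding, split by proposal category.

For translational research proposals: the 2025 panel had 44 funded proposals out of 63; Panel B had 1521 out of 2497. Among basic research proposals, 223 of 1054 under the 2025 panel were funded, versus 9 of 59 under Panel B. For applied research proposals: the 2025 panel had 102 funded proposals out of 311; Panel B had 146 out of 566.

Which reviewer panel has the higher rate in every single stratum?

the 2025 panel

Translational research: the 2025 panel 44/63 = 69.8%, Panel B 1521/2497 = 60.9% → the 2025 panel
Basic research: the 2025 panel 223/1054 = 21.2%, Panel B 9/59 = 15.3% → the 2025 panel
Applied research: the 2025 panel 102/311 = 32.8%, Panel B 146/566 = 25.8% → the 2025 panel
The 2025 panel has the higher rate in all 3 groups.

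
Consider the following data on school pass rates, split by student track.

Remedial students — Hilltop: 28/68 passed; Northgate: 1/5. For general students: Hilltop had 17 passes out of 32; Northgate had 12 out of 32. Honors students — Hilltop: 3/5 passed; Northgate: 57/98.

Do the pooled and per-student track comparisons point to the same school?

Remedial: Hilltop 28/68 = 41.2%, Northgate 1/5 = 20.0% → Hilltop
General: Hilltop 17/32 = 53.1%, Northgate 12/32 = 37.5% → Hilltop
Honors: Hilltop 3/5 = 60.0%, Northgate 57/98 = 58.2% → Hilltop
Overall: Hilltop 48/105 = 45.7%, Northgate 70/135 = 51.9% → Northgate
Hilltop wins each student group but Northgate wins overall — the comparison reverses. Hilltop's students skew toward remedial, which has a lower base rate.

No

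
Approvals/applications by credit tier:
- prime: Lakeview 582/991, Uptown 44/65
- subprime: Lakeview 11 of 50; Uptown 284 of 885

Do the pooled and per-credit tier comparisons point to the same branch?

Prime: Lakeview 582/991 = 58.7%, Uptown 44/65 = 67.7% → Uptown
Subprime: Lakeview 11/50 = 22.0%, Uptown 284/885 = 32.1% → Uptown
Overall: Lakeview 593/1041 = 57.0%, Uptown 328/950 = 34.5% → Lakeview
Uptown wins each credit group but Lakeview wins overall — the comparison reverses. Uptown's applications skew toward subprime, which has a lower base rate.

No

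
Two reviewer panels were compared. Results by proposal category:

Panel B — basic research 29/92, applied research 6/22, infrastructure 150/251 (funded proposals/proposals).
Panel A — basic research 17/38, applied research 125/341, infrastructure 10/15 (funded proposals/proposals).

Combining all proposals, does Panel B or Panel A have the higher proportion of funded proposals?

Basic research: Panel B 29/92 = 31.5%, Panel A 17/38 = 44.7% → Panel A
Applied research: Panel B 6/22 = 27.3%, Panel A 125/341 = 36.7% → Panel A
Infrastructure: Panel B 150/251 = 59.8%, Panel A 10/15 = 66.7% → Panel A
Overall: Panel B 185/365 = 50.7%, Panel A 152/394 = 38.6% → Panel B
(Panel A wins every proposal group but Panel B wins overall — Panel A's proposals skew toward the low-rate applied research group.)

Panel B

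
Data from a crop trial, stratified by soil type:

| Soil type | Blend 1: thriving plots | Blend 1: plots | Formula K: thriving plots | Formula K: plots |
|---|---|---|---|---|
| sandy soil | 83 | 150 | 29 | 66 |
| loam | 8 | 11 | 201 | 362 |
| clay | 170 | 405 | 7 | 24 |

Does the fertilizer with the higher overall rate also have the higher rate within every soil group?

Sandy soil: Blend 1 83/150 = 55.3%, Formula K 29/66 = 43.9% → Blend 1
Loam: Blend 1 8/11 = 72.7%, Formula K 201/362 = 55.5% → Blend 1
Clay: Blend 1 170/405 = 42.0%, Formula K 7/24 = 29.2% → Blend 1
Overall: Blend 1 261/566 = 46.1%, Formula K 237/452 = 52.4% → Formula K
Blend 1 wins each soil group but Formula K wins overall — the comparison reverses. Blend 1's plots skew toward clay, which has a lower base rate.

No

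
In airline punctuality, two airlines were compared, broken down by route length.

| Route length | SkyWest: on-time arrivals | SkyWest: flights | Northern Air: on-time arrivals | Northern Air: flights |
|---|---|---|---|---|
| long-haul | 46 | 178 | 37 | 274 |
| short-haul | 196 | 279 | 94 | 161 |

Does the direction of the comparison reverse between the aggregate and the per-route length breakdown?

No

Long-haul: SkyWest 46/178 = 25.8%, Northern Air 37/274 = 13.5% → SkyWest
Short-haul: SkyWest 196/279 = 70.3%, Northern Air 94/161 = 58.4% → SkyWest
Overall: SkyWest 242/457 = 53.0%, Northern Air 131/435 = 30.1% → SkyWest
SkyWest wins overall and in every route group — no reversal.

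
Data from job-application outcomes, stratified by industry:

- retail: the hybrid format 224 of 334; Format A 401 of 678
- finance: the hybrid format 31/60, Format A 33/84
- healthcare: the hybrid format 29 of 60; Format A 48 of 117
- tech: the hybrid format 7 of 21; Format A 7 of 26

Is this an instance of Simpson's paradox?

Retail: the hybrid format 224/334 = 67.1%, Format A 401/678 = 59.1% → the hybrid format
Finance: the hybrid format 31/60 = 51.7%, Format A 33/84 = 39.3% → the hybrid format
Healthcare: the hybrid format 29/60 = 48.3%, Format A 48/117 = 41.0% → the hybrid format
Tech: the hybrid format 7/21 = 33.3%, Format A 7/26 = 26.9% → the hybrid format
Overall: the hybrid format 291/475 = 61.3%, Format A 489/905 = 54.0% → the hybrid format
The hybrid format wins overall and in every industry group — no reversal.

No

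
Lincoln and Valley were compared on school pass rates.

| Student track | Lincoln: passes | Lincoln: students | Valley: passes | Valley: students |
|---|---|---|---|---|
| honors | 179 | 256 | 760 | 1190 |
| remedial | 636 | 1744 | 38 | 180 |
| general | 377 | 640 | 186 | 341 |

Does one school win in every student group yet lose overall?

Yes

Honors: Lincoln 179/256 = 69.9%, Valley 760/1190 = 63.9% → Lincoln
Remedial: Lincoln 636/1744 = 36.5%, Valley 38/180 = 21.1% → Lincoln
General: Lincoln 377/640 = 58.9%, Valley 186/341 = 54.5% → Lincoln
Overall: Lincoln 1192/2640 = 45.2%, Valley 984/1711 = 57.5% → Valley
Lincoln wins each student group but Valley wins overall — the comparison reverses. Lincoln's students skew toward remedial, which has a lower base rate.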